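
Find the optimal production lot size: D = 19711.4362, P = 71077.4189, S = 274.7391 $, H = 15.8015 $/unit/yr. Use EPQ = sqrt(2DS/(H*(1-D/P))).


1 - D/P = 1 - 0.2773 = 0.7227
H*(1-D/P) = 11.4194
2DS = 10831004.4826
EPQ = sqrt(948476.2650) = 973.8975

973.8975 units


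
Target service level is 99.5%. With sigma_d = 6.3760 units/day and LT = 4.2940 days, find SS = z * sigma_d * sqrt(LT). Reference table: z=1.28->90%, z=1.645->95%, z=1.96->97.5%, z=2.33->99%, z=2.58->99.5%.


From the table, SL = 99.5% corresponds to z = 2.58
sqrt(LT) = sqrt(4.2940) = 2.0722
SS = 2.58 * 6.3760 * 2.0722 = 34.0878

34.0878 units


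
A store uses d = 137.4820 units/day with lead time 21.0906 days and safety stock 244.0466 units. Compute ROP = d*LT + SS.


d*LT = 137.4820 * 21.0906 = 2899.5779
ROP = 2899.5779 + 244.0466 = 3143.6245

3143.6245 units


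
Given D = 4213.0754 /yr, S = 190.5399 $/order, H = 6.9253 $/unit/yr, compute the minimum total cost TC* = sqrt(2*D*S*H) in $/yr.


2*D*S*H = 11118693.3263
TC* = sqrt(11118693.3263) = 3334.4705

3334.4705 $/yr


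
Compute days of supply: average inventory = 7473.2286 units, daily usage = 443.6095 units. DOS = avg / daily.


DOS = 7473.2286 / 443.6095 = 16.8464

16.8464 days


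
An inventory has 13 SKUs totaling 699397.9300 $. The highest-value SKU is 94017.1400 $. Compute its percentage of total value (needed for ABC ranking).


Top item = 94017.1400
Total = 699397.9300
Percentage = 94017.1400 / 699397.9300 * 100 = 13.4426

13.4426%


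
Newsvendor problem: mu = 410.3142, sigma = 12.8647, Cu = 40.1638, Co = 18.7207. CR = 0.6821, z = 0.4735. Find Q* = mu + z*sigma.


CR = Cu/(Cu+Co) = 40.1638/(40.1638+18.7207) = 0.6821
z = 0.4735
Q* = 410.3142 + 0.4735 * 12.8647 = 416.4056

416.4056 units


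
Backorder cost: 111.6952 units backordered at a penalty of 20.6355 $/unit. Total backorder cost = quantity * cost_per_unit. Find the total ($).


Total = 111.6952 * 20.6355 = 2304.8863

2304.8863 $


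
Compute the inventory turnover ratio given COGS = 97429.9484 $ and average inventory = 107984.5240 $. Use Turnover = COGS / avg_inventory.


Turnover = 97429.9484 / 107984.5240 = 0.9023

0.9023


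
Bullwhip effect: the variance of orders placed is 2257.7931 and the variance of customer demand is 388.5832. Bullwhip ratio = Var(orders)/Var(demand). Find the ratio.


BW = 2257.7931 / 388.5832 = 5.8103

5.8103


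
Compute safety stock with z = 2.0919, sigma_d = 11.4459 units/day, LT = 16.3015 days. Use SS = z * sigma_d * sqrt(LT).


sqrt(LT) = sqrt(16.3015) = 4.0375
SS = 2.0919 * 11.4459 * 4.0375 = 96.6729

96.6729 units


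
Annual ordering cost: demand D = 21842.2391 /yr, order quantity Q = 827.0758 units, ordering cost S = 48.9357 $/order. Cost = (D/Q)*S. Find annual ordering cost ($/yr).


Number of orders = D/Q = 26.4090
Cost = 26.4090 * 48.9357 = 1292.3426

1292.3426 $/yr


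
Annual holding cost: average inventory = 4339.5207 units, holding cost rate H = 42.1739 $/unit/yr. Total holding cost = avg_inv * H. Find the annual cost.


Cost = 4339.5207 * 42.1739 = 183014.5120

183014.5120 $/yr


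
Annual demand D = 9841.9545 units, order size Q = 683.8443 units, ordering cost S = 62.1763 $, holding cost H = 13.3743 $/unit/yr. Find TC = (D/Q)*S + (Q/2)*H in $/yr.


Ordering cost = D*S/Q = 894.8474
Holding cost = Q*H/2 = 4572.9694
TC = 894.8474 + 4572.9694 = 5467.8168

5467.8168 $/yr


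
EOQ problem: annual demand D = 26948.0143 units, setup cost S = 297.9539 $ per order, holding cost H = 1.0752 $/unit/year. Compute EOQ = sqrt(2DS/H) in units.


2*D*S = 2 * 26948.0143 * 297.9539 = 16058531.9159
2*D*S/H = 14935390.5468
EOQ = sqrt(14935390.5468) = 3864.6333

3864.6333 units


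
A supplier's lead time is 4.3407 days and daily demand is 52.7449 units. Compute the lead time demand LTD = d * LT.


LTD = 52.7449 * 4.3407 = 228.9498

228.9498 units


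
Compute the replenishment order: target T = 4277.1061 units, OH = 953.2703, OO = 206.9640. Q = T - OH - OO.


Inventory position = OH + OO = 953.2703 + 206.9640 = 1160.2343
Q = 4277.1061 - 1160.2343 = 3116.8718

3116.8718 units


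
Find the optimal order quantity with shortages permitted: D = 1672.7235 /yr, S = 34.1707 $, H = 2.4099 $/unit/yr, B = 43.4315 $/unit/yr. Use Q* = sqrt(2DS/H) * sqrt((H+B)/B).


sqrt(2DS/H) = 217.7983
sqrt((H+B)/B) = 1.0274
Q* = 217.7983 * 1.0274 = 223.7593

223.7593 units


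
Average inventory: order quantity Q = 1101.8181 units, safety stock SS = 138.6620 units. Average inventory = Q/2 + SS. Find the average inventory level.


Q/2 = 550.9090
Avg = 550.9090 + 138.6620 = 689.5711

689.5711 units


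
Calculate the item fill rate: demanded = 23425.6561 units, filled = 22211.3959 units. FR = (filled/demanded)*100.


FR = 22211.3959 / 23425.6561 * 100 = 94.8165

94.8165%


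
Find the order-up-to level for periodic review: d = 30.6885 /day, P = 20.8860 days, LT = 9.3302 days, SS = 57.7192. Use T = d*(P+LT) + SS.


P + LT = 30.2162
d*(P+LT) = 30.6885 * 30.2162 = 927.2899
T = 927.2899 + 57.7192 = 985.0091

985.0091 units


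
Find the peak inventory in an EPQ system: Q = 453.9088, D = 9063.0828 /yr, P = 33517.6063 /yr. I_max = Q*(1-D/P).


D/P = 0.2704
1 - D/P = 0.7296
I_max = 453.9088 * 0.7296 = 331.1729

331.1729 units


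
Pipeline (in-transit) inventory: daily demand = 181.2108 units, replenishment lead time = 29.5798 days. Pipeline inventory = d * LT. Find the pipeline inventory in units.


Pipeline = 181.2108 * 29.5798 = 5360.1792

5360.1792 units


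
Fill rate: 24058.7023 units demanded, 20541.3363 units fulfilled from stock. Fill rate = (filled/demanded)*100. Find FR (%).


FR = 20541.3363 / 24058.7023 * 100 = 85.3801

85.3801%


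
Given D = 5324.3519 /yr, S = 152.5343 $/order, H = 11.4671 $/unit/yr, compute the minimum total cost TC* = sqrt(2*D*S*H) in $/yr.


2*D*S*H = 18625925.4446
TC* = sqrt(18625925.4446) = 4315.7763

4315.7763 $/yr


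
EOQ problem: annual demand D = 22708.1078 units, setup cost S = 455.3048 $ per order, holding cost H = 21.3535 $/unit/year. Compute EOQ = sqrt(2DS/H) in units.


2*D*S = 2 * 22708.1078 * 455.3048 = 20678220.9605
2*D*S/H = 968376.1894
EOQ = sqrt(968376.1894) = 984.0611

984.0611 units


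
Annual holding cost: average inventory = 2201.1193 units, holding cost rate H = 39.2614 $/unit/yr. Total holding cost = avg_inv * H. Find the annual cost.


Cost = 2201.1193 * 39.2614 = 86419.0253

86419.0253 $/yr


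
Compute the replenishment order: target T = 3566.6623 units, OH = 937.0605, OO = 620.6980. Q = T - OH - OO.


Inventory position = OH + OO = 937.0605 + 620.6980 = 1557.7585
Q = 3566.6623 - 1557.7585 = 2008.9038

2008.9038 units


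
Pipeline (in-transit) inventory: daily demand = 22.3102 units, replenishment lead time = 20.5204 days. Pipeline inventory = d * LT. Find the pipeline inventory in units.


Pipeline = 22.3102 * 20.5204 = 457.8142

457.8142 units


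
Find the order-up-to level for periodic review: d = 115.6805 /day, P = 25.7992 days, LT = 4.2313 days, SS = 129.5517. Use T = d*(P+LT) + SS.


P + LT = 30.0305
d*(P+LT) = 115.6805 * 30.0305 = 3473.9433
T = 3473.9433 + 129.5517 = 3603.4950

3603.4950 units


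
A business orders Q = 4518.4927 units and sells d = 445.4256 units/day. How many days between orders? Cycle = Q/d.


Cycle = 4518.4927 / 445.4256 = 10.1442

10.1442 days


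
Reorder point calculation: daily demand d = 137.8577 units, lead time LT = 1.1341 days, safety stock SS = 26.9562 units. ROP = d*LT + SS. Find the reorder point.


d*LT = 137.8577 * 1.1341 = 156.3444
ROP = 156.3444 + 26.9562 = 183.3006

183.3006 units


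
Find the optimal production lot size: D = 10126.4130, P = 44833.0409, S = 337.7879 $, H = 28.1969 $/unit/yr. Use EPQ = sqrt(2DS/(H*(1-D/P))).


1 - D/P = 1 - 0.2259 = 0.7741
H*(1-D/P) = 21.8281
2DS = 6841159.5636
EPQ = sqrt(313410.9264) = 559.8312

559.8312 units


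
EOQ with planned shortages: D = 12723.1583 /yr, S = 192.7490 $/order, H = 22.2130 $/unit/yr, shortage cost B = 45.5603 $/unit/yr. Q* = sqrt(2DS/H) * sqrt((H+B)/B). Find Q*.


sqrt(2DS/H) = 469.8994
sqrt((H+B)/B) = 1.2197
Q* = 469.8994 * 1.2197 = 573.1139

573.1139 units


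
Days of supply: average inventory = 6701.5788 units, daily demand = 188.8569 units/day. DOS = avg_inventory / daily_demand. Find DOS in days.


DOS = 6701.5788 / 188.8569 = 35.4850

35.4850 days


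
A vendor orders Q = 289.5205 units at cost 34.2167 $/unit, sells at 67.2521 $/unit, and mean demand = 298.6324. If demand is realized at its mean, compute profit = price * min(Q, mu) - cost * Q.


Sales at mu = min(289.5205, 298.6324) = 289.5205
Revenue = 67.2521 * 289.5205 = 19470.8616
Total cost = 34.2167 * 289.5205 = 9906.4361
Profit = 19470.8616 - 9906.4361 = 9564.4255

9564.4255 $


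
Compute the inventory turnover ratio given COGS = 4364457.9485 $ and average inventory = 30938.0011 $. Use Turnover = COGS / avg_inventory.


Turnover = 4364457.9485 / 30938.0011 = 141.0711

141.0711


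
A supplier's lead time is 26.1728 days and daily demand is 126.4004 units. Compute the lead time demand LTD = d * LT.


LTD = 126.4004 * 26.1728 = 3308.2524

3308.2524 units


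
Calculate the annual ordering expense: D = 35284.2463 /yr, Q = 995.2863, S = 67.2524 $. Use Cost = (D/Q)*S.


Number of orders = D/Q = 35.4514
Cost = 35.4514 * 67.2524 = 2384.1886

2384.1886 $/yr


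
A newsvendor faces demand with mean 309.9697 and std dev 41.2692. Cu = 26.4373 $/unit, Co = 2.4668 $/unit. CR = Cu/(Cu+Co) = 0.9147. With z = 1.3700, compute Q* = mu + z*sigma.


CR = Cu/(Cu+Co) = 26.4373/(26.4373+2.4668) = 0.9147
z = 1.3700
Q* = 309.9697 + 1.3700 * 41.2692 = 366.5085

366.5085 units


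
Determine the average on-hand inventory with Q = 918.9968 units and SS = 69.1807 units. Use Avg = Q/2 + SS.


Q/2 = 459.4984
Avg = 459.4984 + 69.1807 = 528.6791

528.6791 units


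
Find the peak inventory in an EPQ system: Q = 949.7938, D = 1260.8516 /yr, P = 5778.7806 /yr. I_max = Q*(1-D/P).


D/P = 0.2182
1 - D/P = 0.7818
I_max = 949.7938 * 0.7818 = 742.5617

742.5617 units


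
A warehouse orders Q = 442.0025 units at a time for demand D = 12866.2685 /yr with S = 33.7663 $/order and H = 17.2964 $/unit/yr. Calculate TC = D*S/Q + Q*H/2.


Ordering cost = D*S/Q = 982.9046
Holding cost = Q*H/2 = 3822.5260
TC = 982.9046 + 3822.5260 = 4805.4306

4805.4306 $/yr


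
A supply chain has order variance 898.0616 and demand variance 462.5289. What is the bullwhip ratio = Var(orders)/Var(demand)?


BW = 898.0616 / 462.5289 = 1.9416

1.9416


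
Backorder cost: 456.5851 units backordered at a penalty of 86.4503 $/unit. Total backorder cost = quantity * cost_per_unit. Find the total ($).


Total = 456.5851 * 86.4503 = 39471.9189

39471.9189 $


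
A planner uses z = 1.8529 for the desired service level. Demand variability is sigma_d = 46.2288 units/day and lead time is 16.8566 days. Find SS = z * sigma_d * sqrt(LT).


sqrt(LT) = sqrt(16.8566) = 4.1057
SS = 1.8529 * 46.2288 * 4.1057 = 351.6816

351.6816 units


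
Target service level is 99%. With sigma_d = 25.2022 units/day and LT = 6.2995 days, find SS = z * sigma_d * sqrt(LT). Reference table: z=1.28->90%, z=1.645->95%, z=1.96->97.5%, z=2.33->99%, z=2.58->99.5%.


From the table, SL = 99% corresponds to z = 2.33
sqrt(LT) = sqrt(6.2995) = 2.5099
SS = 2.33 * 25.2022 * 2.5099 = 147.3830

147.3830 units


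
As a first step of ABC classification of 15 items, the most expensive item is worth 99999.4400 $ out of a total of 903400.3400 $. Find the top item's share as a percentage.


Top item = 99999.4400
Total = 903400.3400
Percentage = 99999.4400 / 903400.3400 * 100 = 11.0692

11.0692%


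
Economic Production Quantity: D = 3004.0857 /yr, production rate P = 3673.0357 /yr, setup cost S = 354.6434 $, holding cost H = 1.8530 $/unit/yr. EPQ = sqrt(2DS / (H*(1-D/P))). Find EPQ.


1 - D/P = 1 - 0.8179 = 0.1821
H*(1-D/P) = 0.3375
2DS = 2130758.3331
EPQ = sqrt(6313791.9588) = 2512.7260

2512.7260 units


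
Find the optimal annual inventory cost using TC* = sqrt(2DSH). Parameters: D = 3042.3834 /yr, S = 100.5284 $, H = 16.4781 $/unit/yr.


2*D*S*H = 10079519.8159
TC* = sqrt(10079519.8159) = 3174.8260

3174.8260 $/yr


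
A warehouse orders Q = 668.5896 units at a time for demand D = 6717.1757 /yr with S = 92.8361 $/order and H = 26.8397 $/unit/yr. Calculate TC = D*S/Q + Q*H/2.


Ordering cost = D*S/Q = 932.7043
Holding cost = Q*H/2 = 8972.3721
TC = 932.7043 + 8972.3721 = 9905.0764

9905.0764 $/yr


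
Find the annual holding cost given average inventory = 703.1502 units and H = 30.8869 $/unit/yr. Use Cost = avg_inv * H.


Cost = 703.1502 * 30.8869 = 21718.1299

21718.1299 $/yr


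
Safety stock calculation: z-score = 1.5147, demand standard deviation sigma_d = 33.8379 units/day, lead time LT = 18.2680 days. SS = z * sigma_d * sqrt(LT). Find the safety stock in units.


sqrt(LT) = sqrt(18.2680) = 4.2741
SS = 1.5147 * 33.8379 * 4.2741 = 219.0663

219.0663 units


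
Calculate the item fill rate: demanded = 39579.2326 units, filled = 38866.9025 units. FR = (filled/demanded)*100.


FR = 38866.9025 / 39579.2326 * 100 = 98.2002

98.2002%


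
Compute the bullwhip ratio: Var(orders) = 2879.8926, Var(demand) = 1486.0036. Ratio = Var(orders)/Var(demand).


BW = 2879.8926 / 1486.0036 = 1.9380

1.9380


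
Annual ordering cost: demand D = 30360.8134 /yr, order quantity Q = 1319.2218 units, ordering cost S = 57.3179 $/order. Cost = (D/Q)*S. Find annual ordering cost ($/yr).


Number of orders = D/Q = 23.0142
Cost = 23.0142 * 57.3179 = 1319.1247

1319.1247 $/yr


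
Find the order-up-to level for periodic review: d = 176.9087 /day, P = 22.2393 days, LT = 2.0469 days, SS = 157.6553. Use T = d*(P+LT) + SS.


P + LT = 24.2862
d*(P+LT) = 176.9087 * 24.2862 = 4296.4401
T = 4296.4401 + 157.6553 = 4454.0954

4454.0954 units


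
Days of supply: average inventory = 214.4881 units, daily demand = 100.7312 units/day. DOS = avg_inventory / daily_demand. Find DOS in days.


DOS = 214.4881 / 100.7312 = 2.1293

2.1293 days


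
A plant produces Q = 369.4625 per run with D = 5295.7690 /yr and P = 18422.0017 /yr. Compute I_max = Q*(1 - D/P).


D/P = 0.2875
1 - D/P = 0.7125
I_max = 369.4625 * 0.7125 = 263.2532

263.2532 units


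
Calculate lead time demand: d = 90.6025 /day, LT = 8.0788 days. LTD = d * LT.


LTD = 90.6025 * 8.0788 = 731.9595

731.9595 units


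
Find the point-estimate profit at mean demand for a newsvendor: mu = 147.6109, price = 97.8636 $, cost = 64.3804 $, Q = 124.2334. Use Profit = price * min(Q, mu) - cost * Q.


Sales at mu = min(124.2334, 147.6109) = 124.2334
Revenue = 97.8636 * 124.2334 = 12157.9278
Total cost = 64.3804 * 124.2334 = 7998.1960
Profit = 12157.9278 - 7998.1960 = 4159.7318

4159.7318 $


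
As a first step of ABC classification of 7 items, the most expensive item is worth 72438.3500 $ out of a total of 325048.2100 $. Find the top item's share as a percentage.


Top item = 72438.3500
Total = 325048.2100
Percentage = 72438.3500 / 325048.2100 * 100 = 22.2854

22.2854%


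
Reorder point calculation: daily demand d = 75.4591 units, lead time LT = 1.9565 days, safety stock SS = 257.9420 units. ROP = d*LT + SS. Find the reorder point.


d*LT = 75.4591 * 1.9565 = 147.6357
ROP = 147.6357 + 257.9420 = 405.5777

405.5777 units


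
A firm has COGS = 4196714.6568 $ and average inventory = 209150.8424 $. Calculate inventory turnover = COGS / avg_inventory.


Turnover = 4196714.6568 / 209150.8424 = 20.0655

20.0655


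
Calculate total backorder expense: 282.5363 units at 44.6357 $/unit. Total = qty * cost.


Total = 282.5363 * 44.6357 = 12611.2055

12611.2055 $


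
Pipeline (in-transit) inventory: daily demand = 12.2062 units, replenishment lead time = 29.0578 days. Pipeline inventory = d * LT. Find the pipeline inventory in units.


Pipeline = 12.2062 * 29.0578 = 354.6853

354.6853 units


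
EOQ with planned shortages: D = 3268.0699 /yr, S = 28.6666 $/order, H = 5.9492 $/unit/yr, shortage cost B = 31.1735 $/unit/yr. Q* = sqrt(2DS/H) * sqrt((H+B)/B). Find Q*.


sqrt(2DS/H) = 177.4678
sqrt((H+B)/B) = 1.0913
Q* = 177.4678 * 1.0913 = 193.6629

193.6629 units


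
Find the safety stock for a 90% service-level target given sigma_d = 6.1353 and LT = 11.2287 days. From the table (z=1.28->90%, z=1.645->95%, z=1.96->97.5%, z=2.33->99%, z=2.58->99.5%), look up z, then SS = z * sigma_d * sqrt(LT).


From the table, SL = 90% corresponds to z = 1.28
sqrt(LT) = sqrt(11.2287) = 3.3509
SS = 1.28 * 6.1353 * 3.3509 = 26.3154

26.3154 units


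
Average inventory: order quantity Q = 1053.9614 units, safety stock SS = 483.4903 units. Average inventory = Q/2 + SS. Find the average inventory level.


Q/2 = 526.9807
Avg = 526.9807 + 483.4903 = 1010.4710

1010.4710 units


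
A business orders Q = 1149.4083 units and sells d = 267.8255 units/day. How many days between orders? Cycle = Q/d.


Cycle = 1149.4083 / 267.8255 = 4.2916

4.2916 days


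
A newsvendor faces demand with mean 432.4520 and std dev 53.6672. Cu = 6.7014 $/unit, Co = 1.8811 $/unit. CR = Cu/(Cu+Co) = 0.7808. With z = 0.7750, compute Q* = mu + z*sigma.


CR = Cu/(Cu+Co) = 6.7014/(6.7014+1.8811) = 0.7808
z = 0.7750
Q* = 432.4520 + 0.7750 * 53.6672 = 474.0441

474.0441 units


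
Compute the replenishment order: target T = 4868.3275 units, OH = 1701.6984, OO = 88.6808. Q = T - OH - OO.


Inventory position = OH + OO = 1701.6984 + 88.6808 = 1790.3792
Q = 4868.3275 - 1790.3792 = 3077.9483

3077.9483 units


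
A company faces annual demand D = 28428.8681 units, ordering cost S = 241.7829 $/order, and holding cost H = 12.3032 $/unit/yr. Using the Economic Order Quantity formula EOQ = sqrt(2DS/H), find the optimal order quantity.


2*D*S = 2 * 28428.8681 * 241.7829 = 13747228.3459
2*D*S/H = 1117370.1432
EOQ = sqrt(1117370.1432) = 1057.0573

1057.0573 units


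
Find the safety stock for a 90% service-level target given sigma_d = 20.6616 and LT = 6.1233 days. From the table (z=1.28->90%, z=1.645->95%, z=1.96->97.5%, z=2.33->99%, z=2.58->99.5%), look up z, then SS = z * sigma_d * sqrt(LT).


From the table, SL = 90% corresponds to z = 1.28
sqrt(LT) = sqrt(6.1233) = 2.4745
SS = 1.28 * 20.6616 * 2.4745 = 65.4435

65.4435 units


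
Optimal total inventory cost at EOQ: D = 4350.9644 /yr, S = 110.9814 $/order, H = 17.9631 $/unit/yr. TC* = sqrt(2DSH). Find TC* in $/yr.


2*D*S*H = 17347904.0789
TC* = sqrt(17347904.0789) = 4165.0815

4165.0815 $/yr


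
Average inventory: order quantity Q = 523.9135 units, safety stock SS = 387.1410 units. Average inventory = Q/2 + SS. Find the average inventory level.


Q/2 = 261.9567
Avg = 261.9567 + 387.1410 = 649.0978

649.0978 units


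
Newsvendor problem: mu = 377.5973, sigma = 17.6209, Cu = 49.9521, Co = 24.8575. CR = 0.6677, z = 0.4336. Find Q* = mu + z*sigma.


CR = Cu/(Cu+Co) = 49.9521/(49.9521+24.8575) = 0.6677
z = 0.4336
Q* = 377.5973 + 0.4336 * 17.6209 = 385.2377

385.2377 units


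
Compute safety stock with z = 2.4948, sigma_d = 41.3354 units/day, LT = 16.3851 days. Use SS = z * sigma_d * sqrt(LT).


sqrt(LT) = sqrt(16.3851) = 4.0479
SS = 2.4948 * 41.3354 * 4.0479 = 417.4288

417.4288 units


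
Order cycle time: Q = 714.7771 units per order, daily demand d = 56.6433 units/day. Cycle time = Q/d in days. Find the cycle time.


Cycle = 714.7771 / 56.6433 = 12.6189

12.6189 days


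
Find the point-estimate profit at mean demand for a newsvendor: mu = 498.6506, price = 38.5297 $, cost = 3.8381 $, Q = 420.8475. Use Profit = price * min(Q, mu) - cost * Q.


Sales at mu = min(420.8475, 498.6506) = 420.8475
Revenue = 38.5297 * 420.8475 = 16215.1279
Total cost = 3.8381 * 420.8475 = 1615.2548
Profit = 16215.1279 - 1615.2548 = 14599.8731

14599.8731 $


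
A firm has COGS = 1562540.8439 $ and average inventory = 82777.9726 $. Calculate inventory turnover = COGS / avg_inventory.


Turnover = 1562540.8439 / 82777.9726 = 18.8763

18.8763


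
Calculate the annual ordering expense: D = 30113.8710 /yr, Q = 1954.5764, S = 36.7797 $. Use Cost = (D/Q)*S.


Number of orders = D/Q = 15.4069
Cost = 15.4069 * 36.7797 = 566.6594

566.6594 $/yr


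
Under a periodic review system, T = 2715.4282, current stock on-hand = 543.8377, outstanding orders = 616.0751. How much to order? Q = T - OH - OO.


Inventory position = OH + OO = 543.8377 + 616.0751 = 1159.9128
Q = 2715.4282 - 1159.9128 = 1555.5154

1555.5154 units


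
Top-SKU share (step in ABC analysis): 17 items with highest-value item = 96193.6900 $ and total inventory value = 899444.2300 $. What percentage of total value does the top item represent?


Top item = 96193.6900
Total = 899444.2300
Percentage = 96193.6900 / 899444.2300 * 100 = 10.6948

10.6948%


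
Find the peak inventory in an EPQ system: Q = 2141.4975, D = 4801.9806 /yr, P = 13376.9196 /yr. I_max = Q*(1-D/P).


D/P = 0.3590
1 - D/P = 0.6410
I_max = 2141.4975 * 0.6410 = 1372.7533

1372.7533 units


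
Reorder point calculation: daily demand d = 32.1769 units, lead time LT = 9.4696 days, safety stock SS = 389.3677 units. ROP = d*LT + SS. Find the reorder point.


d*LT = 32.1769 * 9.4696 = 304.7024
ROP = 304.7024 + 389.3677 = 694.0701

694.0701 units


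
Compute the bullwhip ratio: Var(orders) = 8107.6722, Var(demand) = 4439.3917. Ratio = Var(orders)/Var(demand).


BW = 8107.6722 / 4439.3917 = 1.8263

1.8263


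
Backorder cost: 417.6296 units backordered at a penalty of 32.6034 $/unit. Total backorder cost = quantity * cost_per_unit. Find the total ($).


Total = 417.6296 * 32.6034 = 13616.1449

13616.1449 $


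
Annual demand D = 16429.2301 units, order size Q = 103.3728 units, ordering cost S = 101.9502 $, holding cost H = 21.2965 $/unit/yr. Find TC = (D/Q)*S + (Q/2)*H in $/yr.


Ordering cost = D*S/Q = 16203.1337
Holding cost = Q*H/2 = 1100.7394
TC = 16203.1337 + 1100.7394 = 17303.8731

17303.8731 $/yr


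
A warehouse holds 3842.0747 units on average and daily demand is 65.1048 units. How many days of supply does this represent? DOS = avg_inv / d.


DOS = 3842.0747 / 65.1048 = 59.0137

59.0137 days


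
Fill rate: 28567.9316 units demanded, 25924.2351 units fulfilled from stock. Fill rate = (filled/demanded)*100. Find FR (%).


FR = 25924.2351 / 28567.9316 * 100 = 90.7459

90.7459%


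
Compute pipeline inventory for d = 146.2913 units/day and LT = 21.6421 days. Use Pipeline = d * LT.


Pipeline = 146.2913 * 21.6421 = 3166.0509

3166.0509 units


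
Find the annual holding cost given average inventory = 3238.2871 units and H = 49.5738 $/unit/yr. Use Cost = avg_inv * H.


Cost = 3238.2871 * 49.5738 = 160534.1970

160534.1970 $/yr


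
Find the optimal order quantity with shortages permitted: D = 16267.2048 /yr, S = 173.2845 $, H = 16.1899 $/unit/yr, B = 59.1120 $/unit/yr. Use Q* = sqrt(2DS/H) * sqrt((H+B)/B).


sqrt(2DS/H) = 590.1049
sqrt((H+B)/B) = 1.1287
Q* = 590.1049 * 1.1287 = 666.0309

666.0309 units


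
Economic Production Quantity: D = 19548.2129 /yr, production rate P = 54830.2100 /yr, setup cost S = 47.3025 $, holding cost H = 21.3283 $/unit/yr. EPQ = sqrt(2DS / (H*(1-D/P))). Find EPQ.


1 - D/P = 1 - 0.3565 = 0.6435
H*(1-D/P) = 13.7243
2DS = 1849358.6814
EPQ = sqrt(134750.8951) = 367.0843

367.0843 units


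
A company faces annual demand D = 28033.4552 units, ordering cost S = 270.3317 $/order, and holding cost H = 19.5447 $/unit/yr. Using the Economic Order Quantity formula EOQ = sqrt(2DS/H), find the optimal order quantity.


2*D*S = 2 * 28033.4552 * 270.3317 = 15156663.2022
2*D*S/H = 775487.1245
EOQ = sqrt(775487.1245) = 880.6175

880.6175 units


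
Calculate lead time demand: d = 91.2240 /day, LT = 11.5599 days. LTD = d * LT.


LTD = 91.2240 * 11.5599 = 1054.5403

1054.5403 units


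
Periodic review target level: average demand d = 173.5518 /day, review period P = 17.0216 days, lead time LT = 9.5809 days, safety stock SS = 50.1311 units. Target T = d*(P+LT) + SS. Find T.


P + LT = 26.6025
d*(P+LT) = 173.5518 * 26.6025 = 4616.9118
T = 4616.9118 + 50.1311 = 4667.0429

4667.0429 units


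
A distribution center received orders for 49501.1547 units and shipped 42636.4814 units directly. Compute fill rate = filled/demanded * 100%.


FR = 42636.4814 / 49501.1547 * 100 = 86.1323

86.1323%


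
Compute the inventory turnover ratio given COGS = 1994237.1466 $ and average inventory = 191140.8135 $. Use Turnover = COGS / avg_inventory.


Turnover = 1994237.1466 / 191140.8135 = 10.4333

10.4333


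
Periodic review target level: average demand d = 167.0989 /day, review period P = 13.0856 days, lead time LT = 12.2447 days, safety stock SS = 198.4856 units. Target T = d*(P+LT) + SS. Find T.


P + LT = 25.3303
d*(P+LT) = 167.0989 * 25.3303 = 4232.6653
T = 4232.6653 + 198.4856 = 4431.1509

4431.1509 units


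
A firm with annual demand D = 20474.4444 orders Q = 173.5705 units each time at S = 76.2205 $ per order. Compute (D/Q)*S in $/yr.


Number of orders = D/Q = 117.9604
Cost = 117.9604 * 76.2205 = 8991.0001

8991.0001 $/yr


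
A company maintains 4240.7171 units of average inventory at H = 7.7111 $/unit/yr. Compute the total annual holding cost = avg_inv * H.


Cost = 4240.7171 * 7.7111 = 32700.5936

32700.5936 $/yr


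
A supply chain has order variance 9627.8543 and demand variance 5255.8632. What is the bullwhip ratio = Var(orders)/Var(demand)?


BW = 9627.8543 / 5255.8632 = 1.8318

1.8318


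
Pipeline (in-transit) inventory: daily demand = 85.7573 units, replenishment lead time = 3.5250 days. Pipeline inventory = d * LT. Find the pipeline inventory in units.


Pipeline = 85.7573 * 3.5250 = 302.2945

302.2945 units


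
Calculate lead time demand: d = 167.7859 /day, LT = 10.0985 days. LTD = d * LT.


LTD = 167.7859 * 10.0985 = 1694.3859

1694.3859 units


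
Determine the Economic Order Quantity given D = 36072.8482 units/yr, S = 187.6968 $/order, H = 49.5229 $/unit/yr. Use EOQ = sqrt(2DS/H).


2*D*S = 2 * 36072.8482 * 187.6968 = 13541516.3481
2*D*S/H = 273439.4865
EOQ = sqrt(273439.4865) = 522.9144

522.9144 units


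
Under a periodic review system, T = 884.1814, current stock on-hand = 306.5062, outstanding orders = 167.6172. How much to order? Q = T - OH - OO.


Inventory position = OH + OO = 306.5062 + 167.6172 = 474.1234
Q = 884.1814 - 474.1234 = 410.0580

410.0580 units


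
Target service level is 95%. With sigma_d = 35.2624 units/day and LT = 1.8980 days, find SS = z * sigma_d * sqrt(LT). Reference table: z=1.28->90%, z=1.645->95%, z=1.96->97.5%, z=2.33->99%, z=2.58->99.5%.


From the table, SL = 95% corresponds to z = 1.645
sqrt(LT) = sqrt(1.8980) = 1.3777
SS = 1.645 * 35.2624 * 1.3777 = 79.9146

79.9146 units


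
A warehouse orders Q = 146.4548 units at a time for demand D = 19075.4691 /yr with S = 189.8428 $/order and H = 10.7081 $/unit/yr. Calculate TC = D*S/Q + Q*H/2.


Ordering cost = D*S/Q = 24726.6765
Holding cost = Q*H/2 = 784.1263
TC = 24726.6765 + 784.1263 = 25510.8028

25510.8028 $/yr


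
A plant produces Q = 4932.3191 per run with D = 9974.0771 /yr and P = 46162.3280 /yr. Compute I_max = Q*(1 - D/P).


D/P = 0.2161
1 - D/P = 0.7839
I_max = 4932.3191 * 0.7839 = 3866.6161

3866.6161 units


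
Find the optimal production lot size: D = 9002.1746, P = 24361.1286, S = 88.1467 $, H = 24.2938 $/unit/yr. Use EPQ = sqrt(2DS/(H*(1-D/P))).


1 - D/P = 1 - 0.3695 = 0.6305
H*(1-D/P) = 15.3165
2DS = 1587023.9676
EPQ = sqrt(103615.2785) = 321.8933

321.8933 units


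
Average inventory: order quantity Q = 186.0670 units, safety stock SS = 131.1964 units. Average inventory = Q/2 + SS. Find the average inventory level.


Q/2 = 93.0335
Avg = 93.0335 + 131.1964 = 224.2299

224.2299 units


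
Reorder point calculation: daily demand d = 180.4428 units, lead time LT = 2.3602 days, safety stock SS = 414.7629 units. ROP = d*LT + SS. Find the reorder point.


d*LT = 180.4428 * 2.3602 = 425.8811
ROP = 425.8811 + 414.7629 = 840.6440

840.6440 units


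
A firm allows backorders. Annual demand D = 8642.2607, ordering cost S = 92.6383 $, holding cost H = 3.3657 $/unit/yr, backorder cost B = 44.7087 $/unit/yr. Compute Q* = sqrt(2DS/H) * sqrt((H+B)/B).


sqrt(2DS/H) = 689.7414
sqrt((H+B)/B) = 1.0370
Q* = 689.7414 * 1.0370 = 715.2324

715.2324 units


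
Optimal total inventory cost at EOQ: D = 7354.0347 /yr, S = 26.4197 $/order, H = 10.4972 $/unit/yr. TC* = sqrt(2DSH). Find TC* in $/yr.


2*D*S*H = 4079031.1700
TC* = sqrt(4079031.1700) = 2019.6612

2019.6612 $/yr


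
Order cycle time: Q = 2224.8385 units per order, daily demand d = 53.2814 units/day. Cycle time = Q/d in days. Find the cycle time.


Cycle = 2224.8385 / 53.2814 = 41.7564

41.7564 days


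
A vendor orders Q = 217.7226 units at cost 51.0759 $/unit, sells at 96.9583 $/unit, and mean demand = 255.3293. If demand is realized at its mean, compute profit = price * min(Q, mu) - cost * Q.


Sales at mu = min(217.7226, 255.3293) = 217.7226
Revenue = 96.9583 * 217.7226 = 21110.0132
Total cost = 51.0759 * 217.7226 = 11120.3777
Profit = 21110.0132 - 11120.3777 = 9989.6354

9989.6354 $


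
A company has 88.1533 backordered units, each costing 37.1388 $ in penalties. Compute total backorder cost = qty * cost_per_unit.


Total = 88.1533 * 37.1388 = 3273.9078

3273.9078 $


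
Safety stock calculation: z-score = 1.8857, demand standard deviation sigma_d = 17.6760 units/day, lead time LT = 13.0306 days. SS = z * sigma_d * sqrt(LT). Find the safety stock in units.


sqrt(LT) = sqrt(13.0306) = 3.6098
SS = 1.8857 * 17.6760 * 3.6098 = 120.3203

120.3203 units


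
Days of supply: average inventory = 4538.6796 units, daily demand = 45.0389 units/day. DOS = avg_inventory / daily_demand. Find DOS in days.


DOS = 4538.6796 / 45.0389 = 100.7724

100.7724 days


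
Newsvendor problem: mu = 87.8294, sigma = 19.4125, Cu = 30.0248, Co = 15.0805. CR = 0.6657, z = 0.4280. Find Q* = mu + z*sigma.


CR = Cu/(Cu+Co) = 30.0248/(30.0248+15.0805) = 0.6657
z = 0.4280
Q* = 87.8294 + 0.4280 * 19.4125 = 96.1380

96.1380 units


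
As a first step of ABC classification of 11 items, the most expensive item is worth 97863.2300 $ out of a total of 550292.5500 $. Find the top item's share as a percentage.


Top item = 97863.2300
Total = 550292.5500
Percentage = 97863.2300 / 550292.5500 * 100 = 17.7839

17.7839%


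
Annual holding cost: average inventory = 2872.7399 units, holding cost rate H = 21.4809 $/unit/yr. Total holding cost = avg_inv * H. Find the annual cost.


Cost = 2872.7399 * 21.4809 = 61709.0385

61709.0385 $/yr


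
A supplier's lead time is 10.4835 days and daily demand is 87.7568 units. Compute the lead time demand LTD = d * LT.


LTD = 87.7568 * 10.4835 = 919.9984

919.9984 units


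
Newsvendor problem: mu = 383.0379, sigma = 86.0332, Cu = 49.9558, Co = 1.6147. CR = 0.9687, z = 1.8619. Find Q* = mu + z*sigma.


CR = Cu/(Cu+Co) = 49.9558/(49.9558+1.6147) = 0.9687
z = 1.8619
Q* = 383.0379 + 1.8619 * 86.0332 = 543.2231

543.2231 units


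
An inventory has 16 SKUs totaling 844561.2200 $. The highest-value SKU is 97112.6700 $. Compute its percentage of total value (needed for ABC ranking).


Top item = 97112.6700
Total = 844561.2200
Percentage = 97112.6700 / 844561.2200 * 100 = 11.4986

11.4986%


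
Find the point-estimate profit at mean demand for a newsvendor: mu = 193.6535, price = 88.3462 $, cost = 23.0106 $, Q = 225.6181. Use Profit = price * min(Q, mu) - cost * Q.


Sales at mu = min(225.6181, 193.6535) = 193.6535
Revenue = 88.3462 * 193.6535 = 17108.5508
Total cost = 23.0106 * 225.6181 = 5191.6079
Profit = 17108.5508 - 5191.6079 = 11916.9430

11916.9430 $


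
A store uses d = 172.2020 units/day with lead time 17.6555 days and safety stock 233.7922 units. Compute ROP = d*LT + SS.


d*LT = 172.2020 * 17.6555 = 3040.3124
ROP = 3040.3124 + 233.7922 = 3274.1046

3274.1046 units


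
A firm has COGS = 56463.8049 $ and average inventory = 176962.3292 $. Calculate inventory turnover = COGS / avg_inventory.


Turnover = 56463.8049 / 176962.3292 = 0.3191

0.3191


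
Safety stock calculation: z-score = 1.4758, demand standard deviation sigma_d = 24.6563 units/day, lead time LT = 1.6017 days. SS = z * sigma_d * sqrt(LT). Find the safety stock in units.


sqrt(LT) = sqrt(1.6017) = 1.2656
SS = 1.4758 * 24.6563 * 1.2656 = 46.0517

46.0517 units


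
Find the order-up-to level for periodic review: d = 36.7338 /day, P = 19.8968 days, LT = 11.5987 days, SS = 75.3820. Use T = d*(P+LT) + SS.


P + LT = 31.4955
d*(P+LT) = 36.7338 * 31.4955 = 1156.9494
T = 1156.9494 + 75.3820 = 1232.3314

1232.3314 units


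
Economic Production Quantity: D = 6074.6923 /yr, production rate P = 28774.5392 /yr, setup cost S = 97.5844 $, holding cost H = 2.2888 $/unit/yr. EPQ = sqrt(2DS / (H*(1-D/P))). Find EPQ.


1 - D/P = 1 - 0.2111 = 0.7889
H*(1-D/P) = 1.8056
2DS = 1185590.4066
EPQ = sqrt(656617.2397) = 810.3192

810.3192 units


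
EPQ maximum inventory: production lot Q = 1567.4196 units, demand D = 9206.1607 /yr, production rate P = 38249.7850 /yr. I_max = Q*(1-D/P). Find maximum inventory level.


D/P = 0.2407
1 - D/P = 0.7593
I_max = 1567.4196 * 0.7593 = 1190.1648

1190.1648 units


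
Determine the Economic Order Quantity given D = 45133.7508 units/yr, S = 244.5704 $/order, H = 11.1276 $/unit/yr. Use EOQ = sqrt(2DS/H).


2*D*S = 2 * 45133.7508 * 244.5704 = 22076758.9733
2*D*S/H = 1983964.1049
EOQ = sqrt(1983964.1049) = 1408.5326

1408.5326 units


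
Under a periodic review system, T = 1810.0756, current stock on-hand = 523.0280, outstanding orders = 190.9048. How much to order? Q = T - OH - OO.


Inventory position = OH + OO = 523.0280 + 190.9048 = 713.9328
Q = 1810.0756 - 713.9328 = 1096.1428

1096.1428 units


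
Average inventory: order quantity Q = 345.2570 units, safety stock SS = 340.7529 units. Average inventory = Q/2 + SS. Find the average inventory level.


Q/2 = 172.6285
Avg = 172.6285 + 340.7529 = 513.3814

513.3814 units


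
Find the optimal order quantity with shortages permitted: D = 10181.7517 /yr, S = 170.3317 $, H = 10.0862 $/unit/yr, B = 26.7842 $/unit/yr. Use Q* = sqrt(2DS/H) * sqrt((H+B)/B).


sqrt(2DS/H) = 586.4219
sqrt((H+B)/B) = 1.1733
Q* = 586.4219 * 1.1733 = 688.0338

688.0338 units


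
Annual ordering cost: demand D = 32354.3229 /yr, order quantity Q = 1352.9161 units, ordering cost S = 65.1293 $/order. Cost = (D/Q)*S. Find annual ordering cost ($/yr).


Number of orders = D/Q = 23.9145
Cost = 23.9145 * 65.1293 = 1557.5352

1557.5352 $/yr


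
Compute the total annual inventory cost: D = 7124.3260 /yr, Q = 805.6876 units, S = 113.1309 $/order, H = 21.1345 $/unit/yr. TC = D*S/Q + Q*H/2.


Ordering cost = D*S/Q = 1000.3647
Holding cost = Q*H/2 = 8513.9023
TC = 1000.3647 + 8513.9023 = 9514.2670

9514.2670 $/yr


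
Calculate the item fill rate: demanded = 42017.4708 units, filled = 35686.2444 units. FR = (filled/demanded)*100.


FR = 35686.2444 / 42017.4708 * 100 = 84.9319

84.9319%


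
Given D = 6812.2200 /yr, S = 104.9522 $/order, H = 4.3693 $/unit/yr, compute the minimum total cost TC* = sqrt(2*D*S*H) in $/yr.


2*D*S*H = 6247727.3988
TC* = sqrt(6247727.3988) = 2499.5454

2499.5454 $/yr


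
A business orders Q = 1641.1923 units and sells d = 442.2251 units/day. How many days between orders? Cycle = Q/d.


Cycle = 1641.1923 / 442.2251 = 3.7112

3.7112 days


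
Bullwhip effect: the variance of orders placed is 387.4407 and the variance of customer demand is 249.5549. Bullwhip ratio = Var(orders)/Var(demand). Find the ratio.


BW = 387.4407 / 249.5549 = 1.5525

1.5525


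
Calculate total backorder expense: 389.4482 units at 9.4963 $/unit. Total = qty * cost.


Total = 389.4482 * 9.4963 = 3698.3169

3698.3169 $


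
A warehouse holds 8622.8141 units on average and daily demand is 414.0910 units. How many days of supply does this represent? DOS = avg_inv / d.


DOS = 8622.8141 / 414.0910 = 20.8235

20.8235 days


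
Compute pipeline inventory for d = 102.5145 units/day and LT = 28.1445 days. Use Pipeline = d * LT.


Pipeline = 102.5145 * 28.1445 = 2885.2193

2885.2193 units


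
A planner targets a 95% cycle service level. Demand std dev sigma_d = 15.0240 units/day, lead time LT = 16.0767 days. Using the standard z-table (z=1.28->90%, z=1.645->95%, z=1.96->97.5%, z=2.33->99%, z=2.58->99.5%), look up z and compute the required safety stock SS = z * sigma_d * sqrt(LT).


From the table, SL = 95% corresponds to z = 1.645
sqrt(LT) = sqrt(16.0767) = 4.0096
SS = 1.645 * 15.0240 * 4.0096 = 99.0946

99.0946 units


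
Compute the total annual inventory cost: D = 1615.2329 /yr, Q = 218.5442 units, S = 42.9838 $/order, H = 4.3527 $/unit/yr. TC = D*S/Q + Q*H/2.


Ordering cost = D*S/Q = 317.6879
Holding cost = Q*H/2 = 475.6287
TC = 317.6879 + 475.6287 = 793.3166

793.3166 $/yr


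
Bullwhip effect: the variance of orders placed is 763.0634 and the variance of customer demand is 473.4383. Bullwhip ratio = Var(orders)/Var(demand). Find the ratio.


BW = 763.0634 / 473.4383 = 1.6117

1.6117


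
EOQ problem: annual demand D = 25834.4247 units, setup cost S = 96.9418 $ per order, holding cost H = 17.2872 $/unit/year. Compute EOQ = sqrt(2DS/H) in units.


2*D*S = 2 * 25834.4247 * 96.9418 = 5008871.2648
2*D*S/H = 289744.5084
EOQ = sqrt(289744.5084) = 538.2792

538.2792 units


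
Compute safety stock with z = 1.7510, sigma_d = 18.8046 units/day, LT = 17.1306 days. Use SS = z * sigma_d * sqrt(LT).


sqrt(LT) = sqrt(17.1306) = 4.1389
SS = 1.7510 * 18.8046 * 4.1389 = 136.2814

136.2814 units


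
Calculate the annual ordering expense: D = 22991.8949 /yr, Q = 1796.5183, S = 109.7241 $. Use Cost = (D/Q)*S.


Number of orders = D/Q = 12.7980
Cost = 12.7980 * 109.7241 = 1404.2523

1404.2523 $/yr


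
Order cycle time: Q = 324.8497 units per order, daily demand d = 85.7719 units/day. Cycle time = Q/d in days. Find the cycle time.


Cycle = 324.8497 / 85.7719 = 3.7874

3.7874 days


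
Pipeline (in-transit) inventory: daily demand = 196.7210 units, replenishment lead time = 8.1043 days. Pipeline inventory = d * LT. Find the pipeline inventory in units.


Pipeline = 196.7210 * 8.1043 = 1594.2860

1594.2860 units


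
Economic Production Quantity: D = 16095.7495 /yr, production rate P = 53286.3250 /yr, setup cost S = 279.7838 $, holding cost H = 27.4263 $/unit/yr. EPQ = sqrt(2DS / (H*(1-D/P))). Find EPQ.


1 - D/P = 1 - 0.3021 = 0.6979
H*(1-D/P) = 19.1419
2DS = 9006659.9179
EPQ = sqrt(470521.4349) = 685.9457

685.9457 units


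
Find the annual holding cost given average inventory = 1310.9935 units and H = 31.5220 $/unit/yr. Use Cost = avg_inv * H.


Cost = 1310.9935 * 31.5220 = 41325.1371

41325.1371 $/yr


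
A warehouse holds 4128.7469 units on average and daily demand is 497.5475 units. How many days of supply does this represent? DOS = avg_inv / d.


DOS = 4128.7469 / 497.5475 = 8.2982

8.2982 days


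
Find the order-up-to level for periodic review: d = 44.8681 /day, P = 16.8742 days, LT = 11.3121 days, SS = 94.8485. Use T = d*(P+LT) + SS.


P + LT = 28.1863
d*(P+LT) = 44.8681 * 28.1863 = 1264.6657
T = 1264.6657 + 94.8485 = 1359.5142

1359.5142 units


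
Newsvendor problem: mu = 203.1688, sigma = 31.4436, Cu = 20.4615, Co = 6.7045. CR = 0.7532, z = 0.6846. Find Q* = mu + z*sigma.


CR = Cu/(Cu+Co) = 20.4615/(20.4615+6.7045) = 0.7532
z = 0.6846
Q* = 203.1688 + 0.6846 * 31.4436 = 224.6951

224.6951 units


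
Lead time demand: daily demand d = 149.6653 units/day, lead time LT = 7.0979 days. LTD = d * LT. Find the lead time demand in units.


LTD = 149.6653 * 7.0979 = 1062.3093

1062.3093 units
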